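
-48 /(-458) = 24 /229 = 0.10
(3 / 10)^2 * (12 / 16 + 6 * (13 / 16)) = 81 / 160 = 0.51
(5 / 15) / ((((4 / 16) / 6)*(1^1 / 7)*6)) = 28 / 3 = 9.33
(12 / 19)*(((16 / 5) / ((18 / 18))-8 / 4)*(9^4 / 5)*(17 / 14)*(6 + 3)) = 36137988 / 3325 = 10868.57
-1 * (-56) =56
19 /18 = 1.06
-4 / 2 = -2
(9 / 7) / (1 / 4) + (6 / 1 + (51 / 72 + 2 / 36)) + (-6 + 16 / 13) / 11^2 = 11.87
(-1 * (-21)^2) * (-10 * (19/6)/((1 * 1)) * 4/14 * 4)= 15960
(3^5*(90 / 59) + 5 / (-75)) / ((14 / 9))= 983973 / 4130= 238.25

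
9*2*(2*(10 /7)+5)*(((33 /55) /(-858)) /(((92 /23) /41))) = -369 /364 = -1.01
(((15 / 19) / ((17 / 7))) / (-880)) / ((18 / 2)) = -7 / 170544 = -0.00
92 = 92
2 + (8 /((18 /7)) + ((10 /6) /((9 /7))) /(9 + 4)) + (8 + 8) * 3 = 18677 /351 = 53.21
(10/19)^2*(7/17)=700/6137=0.11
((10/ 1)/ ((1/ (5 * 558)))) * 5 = 139500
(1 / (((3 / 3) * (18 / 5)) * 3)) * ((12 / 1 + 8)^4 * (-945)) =-14000000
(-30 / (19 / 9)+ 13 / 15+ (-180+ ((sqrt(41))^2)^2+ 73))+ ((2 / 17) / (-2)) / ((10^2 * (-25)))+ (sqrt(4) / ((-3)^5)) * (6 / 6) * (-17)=306263309117 / 196222500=1560.80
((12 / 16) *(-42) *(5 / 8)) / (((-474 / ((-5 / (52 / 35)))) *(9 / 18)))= -18375 / 65728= -0.28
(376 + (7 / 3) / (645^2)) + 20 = 396.00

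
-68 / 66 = -34 / 33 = -1.03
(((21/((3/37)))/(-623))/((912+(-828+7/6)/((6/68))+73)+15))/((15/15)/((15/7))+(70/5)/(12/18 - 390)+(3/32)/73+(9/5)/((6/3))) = 0.00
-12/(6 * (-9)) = 2/9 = 0.22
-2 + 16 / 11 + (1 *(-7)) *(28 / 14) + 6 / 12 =-14.05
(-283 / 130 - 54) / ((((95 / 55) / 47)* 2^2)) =-3775651 / 9880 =-382.15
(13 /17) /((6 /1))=0.13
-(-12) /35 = 12 /35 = 0.34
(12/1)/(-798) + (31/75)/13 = 2173/129675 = 0.02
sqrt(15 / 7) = sqrt(105) / 7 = 1.46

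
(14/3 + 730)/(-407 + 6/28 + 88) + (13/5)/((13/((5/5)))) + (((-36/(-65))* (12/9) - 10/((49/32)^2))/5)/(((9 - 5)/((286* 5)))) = -8173185079/32146989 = -254.24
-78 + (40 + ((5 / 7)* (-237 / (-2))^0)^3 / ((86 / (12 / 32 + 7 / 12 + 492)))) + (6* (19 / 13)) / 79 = -26029023599 / 727066704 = -35.80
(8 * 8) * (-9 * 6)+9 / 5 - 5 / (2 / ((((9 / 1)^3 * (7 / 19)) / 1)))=-4125.65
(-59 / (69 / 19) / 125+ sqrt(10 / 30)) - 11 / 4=-99359 / 34500+ sqrt(3) / 3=-2.30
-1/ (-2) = 1/ 2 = 0.50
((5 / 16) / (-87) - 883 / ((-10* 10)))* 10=307159 / 3480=88.26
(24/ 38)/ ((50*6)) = 1/ 475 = 0.00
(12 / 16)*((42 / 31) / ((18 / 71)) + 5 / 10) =1087 / 248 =4.38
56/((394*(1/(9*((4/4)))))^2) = 1134/38809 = 0.03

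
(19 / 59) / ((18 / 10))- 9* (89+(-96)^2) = -44468500 / 531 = -83744.82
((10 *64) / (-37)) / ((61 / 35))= -22400 / 2257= -9.92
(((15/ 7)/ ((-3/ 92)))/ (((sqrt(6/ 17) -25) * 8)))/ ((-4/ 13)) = -635375/ 594664 -1495 * sqrt(102)/ 594664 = -1.09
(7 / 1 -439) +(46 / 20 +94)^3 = 892624347 / 1000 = 892624.35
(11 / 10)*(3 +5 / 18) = 3.61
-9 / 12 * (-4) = 3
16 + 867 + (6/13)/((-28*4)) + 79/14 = 888.64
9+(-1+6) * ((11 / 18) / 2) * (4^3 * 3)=907 / 3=302.33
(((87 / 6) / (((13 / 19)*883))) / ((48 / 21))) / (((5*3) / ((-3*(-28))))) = 26999 / 459160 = 0.06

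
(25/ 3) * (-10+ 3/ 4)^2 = 34225/ 48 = 713.02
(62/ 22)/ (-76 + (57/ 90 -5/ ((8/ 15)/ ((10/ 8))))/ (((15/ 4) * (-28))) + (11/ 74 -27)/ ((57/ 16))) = -35431200/ 1048932797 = -0.03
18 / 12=3 / 2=1.50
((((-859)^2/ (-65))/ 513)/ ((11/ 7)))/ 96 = -5165167/ 35212320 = -0.15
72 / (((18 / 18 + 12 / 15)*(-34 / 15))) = -17.65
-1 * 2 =-2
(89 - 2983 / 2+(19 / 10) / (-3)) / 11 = -21047 / 165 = -127.56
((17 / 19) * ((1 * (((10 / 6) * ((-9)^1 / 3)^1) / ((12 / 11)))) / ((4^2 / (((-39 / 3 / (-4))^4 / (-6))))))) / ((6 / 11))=8.74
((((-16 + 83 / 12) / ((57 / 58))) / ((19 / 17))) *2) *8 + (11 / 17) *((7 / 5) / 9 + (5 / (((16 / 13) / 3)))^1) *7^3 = 3839968817 / 1472880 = 2607.12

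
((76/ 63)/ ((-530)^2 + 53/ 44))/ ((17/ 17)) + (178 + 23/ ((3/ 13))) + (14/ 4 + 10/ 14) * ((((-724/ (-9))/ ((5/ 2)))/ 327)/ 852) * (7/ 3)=225886862049306554/ 813514770592335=277.67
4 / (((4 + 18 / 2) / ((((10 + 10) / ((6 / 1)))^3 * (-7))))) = -28000 / 351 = -79.77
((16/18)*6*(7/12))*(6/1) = 56/3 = 18.67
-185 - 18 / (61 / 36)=-11933 / 61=-195.62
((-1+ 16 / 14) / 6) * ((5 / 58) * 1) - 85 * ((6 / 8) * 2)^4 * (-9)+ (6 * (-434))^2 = 66110007809 / 9744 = 6784688.81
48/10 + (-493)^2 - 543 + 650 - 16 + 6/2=1215739/5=243147.80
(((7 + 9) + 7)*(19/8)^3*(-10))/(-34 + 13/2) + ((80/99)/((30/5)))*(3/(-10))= 1419301/12672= 112.00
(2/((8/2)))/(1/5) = 5/2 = 2.50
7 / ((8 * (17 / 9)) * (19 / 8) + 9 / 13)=819 / 4280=0.19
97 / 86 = 1.13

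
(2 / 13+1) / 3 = 5 / 13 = 0.38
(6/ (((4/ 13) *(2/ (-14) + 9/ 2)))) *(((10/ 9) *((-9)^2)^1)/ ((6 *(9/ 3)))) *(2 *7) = 19110/ 61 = 313.28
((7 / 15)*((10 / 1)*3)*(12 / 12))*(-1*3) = -42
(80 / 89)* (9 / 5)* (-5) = -720 / 89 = -8.09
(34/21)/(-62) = -17/651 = -0.03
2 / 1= 2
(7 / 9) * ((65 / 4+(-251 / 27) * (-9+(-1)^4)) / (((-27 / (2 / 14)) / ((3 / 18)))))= -9787 / 157464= -0.06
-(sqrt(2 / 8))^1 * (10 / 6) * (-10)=25 / 3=8.33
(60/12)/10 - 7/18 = 1/9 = 0.11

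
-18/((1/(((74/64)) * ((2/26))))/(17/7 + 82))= -196803/1456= -135.17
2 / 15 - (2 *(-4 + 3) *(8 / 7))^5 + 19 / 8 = 130888027 / 2016840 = 64.90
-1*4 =-4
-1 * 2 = -2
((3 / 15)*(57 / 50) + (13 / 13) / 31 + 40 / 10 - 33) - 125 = -1191483 / 7750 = -153.74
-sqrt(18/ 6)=-sqrt(3)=-1.73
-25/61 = -0.41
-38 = -38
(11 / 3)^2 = 121 / 9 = 13.44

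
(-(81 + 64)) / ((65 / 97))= -2813 / 13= -216.38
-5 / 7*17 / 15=-0.81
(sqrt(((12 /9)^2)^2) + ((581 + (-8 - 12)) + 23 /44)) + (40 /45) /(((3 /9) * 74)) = 8254007 /14652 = 563.34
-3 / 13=-0.23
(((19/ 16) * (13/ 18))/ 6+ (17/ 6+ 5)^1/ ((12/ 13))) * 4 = 34.52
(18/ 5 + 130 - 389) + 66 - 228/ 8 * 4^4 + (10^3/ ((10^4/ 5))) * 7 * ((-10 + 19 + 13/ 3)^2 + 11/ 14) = -1234877/ 180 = -6860.43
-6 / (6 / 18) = -18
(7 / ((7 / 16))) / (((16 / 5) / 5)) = 25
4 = 4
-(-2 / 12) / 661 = 1 / 3966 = 0.00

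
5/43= 0.12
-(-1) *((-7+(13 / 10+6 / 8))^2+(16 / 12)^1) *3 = 31003 / 400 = 77.51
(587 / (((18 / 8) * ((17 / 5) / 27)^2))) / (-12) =-396225 / 289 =-1371.02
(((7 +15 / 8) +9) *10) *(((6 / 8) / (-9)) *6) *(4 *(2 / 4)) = -715 / 4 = -178.75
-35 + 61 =26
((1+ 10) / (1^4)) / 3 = 11 / 3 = 3.67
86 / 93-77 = -7075 / 93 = -76.08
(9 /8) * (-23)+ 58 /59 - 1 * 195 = -103789 /472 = -219.89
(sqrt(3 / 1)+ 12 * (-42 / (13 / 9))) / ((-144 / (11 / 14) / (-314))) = -15543 / 26+ 1727 * sqrt(3) / 1008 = -594.84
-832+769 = -63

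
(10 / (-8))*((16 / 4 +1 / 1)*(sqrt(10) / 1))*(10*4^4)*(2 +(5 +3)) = -160000*sqrt(10) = -505964.43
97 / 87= 1.11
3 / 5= 0.60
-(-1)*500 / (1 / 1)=500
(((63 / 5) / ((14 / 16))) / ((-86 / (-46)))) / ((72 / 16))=368 / 215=1.71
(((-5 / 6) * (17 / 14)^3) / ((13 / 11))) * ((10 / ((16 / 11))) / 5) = -2972365 / 1712256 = -1.74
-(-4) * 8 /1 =32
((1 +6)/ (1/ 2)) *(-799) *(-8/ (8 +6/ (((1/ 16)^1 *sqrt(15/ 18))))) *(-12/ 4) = 167790/ 859 - 402696 *sqrt(30)/ 859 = -2372.37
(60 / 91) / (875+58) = 0.00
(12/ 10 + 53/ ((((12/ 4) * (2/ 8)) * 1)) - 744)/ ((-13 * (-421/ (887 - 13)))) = -8811668/ 82095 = -107.34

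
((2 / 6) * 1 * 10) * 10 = 100 / 3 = 33.33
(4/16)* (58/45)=29/90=0.32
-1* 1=-1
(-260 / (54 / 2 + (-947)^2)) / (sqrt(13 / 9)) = -15 * sqrt(13) / 224209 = -0.00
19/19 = 1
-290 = -290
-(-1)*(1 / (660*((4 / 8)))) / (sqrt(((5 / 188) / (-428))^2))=40232 / 825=48.77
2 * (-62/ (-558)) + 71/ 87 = 271/ 261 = 1.04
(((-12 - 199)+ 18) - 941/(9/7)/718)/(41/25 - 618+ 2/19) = 25892725/82241874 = 0.31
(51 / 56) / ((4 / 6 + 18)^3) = 1377 / 9834496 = 0.00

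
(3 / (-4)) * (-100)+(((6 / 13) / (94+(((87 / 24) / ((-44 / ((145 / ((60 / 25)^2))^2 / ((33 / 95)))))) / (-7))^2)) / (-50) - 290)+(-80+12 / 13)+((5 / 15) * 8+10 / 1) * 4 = -374462450211282418784533141 / 1538400353985827885943975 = -243.41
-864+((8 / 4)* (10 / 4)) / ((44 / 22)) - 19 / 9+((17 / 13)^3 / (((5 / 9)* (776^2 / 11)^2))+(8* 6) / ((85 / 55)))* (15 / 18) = -204221655727302852733 / 243780165997535232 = -837.73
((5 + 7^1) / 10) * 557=3342 / 5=668.40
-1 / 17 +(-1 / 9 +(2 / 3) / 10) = -0.10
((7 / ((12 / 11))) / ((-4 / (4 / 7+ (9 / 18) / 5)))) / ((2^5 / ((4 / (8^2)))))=-517 / 245760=-0.00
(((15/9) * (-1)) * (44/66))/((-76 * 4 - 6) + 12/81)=15/4183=0.00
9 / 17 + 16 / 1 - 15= 26 / 17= 1.53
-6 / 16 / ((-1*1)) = 3 / 8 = 0.38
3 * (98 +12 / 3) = 306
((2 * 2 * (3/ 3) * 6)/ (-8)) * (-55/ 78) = 55/ 26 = 2.12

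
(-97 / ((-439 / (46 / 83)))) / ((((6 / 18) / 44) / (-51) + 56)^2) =202217054688 / 5178507114469397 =0.00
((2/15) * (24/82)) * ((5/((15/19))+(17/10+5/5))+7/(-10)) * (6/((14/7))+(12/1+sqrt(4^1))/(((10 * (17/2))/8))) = 2936/2091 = 1.40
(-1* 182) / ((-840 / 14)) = 91 / 30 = 3.03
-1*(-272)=272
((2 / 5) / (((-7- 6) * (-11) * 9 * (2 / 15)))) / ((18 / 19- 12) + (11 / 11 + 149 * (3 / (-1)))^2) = 19 / 1621274226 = 0.00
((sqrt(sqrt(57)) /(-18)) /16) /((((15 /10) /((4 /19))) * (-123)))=57^(1 /4) /252396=0.00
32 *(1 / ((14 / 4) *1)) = 64 / 7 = 9.14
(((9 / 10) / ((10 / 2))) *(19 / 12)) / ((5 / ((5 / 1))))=57 / 200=0.28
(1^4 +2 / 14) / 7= 8 / 49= 0.16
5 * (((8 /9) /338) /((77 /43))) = 860 /117117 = 0.01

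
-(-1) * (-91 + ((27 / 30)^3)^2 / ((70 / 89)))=-6322701751 / 70000000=-90.32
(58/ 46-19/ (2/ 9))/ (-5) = 775/ 46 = 16.85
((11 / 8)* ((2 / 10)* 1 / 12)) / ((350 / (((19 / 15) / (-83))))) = -209 / 209160000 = -0.00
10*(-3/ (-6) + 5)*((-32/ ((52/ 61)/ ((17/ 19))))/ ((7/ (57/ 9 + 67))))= -100381600/ 5187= -19352.54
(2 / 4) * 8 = 4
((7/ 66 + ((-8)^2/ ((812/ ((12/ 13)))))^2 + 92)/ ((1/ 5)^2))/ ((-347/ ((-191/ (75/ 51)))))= 137473240623601/ 159496879542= 861.92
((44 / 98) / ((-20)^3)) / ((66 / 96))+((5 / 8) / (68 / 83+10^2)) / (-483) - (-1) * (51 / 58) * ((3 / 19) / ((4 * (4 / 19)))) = 135194611403 / 820474032000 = 0.16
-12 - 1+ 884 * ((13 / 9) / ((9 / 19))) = 2682.65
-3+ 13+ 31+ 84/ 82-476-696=-46329/ 41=-1129.98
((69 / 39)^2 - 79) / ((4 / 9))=-57699 / 338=-170.71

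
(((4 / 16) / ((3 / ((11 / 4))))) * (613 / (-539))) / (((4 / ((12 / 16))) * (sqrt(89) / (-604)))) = 92563 * sqrt(89) / 279104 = 3.13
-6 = -6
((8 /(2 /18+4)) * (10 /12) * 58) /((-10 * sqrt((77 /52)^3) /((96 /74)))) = -1737216 * sqrt(1001) /8116801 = -6.77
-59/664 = -0.09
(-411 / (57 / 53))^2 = 52722121 / 361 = 146044.66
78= 78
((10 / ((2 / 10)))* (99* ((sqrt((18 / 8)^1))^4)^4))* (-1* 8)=-106540634475 / 4096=-26010897.09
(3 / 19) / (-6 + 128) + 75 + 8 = 192397 / 2318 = 83.00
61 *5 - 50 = 255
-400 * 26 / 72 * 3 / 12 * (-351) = 12675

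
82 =82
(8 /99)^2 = 64 /9801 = 0.01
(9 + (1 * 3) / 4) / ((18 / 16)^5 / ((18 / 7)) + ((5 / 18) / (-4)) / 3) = 17252352 / 1199069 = 14.39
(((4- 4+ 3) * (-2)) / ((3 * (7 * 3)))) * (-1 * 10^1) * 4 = 80 / 21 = 3.81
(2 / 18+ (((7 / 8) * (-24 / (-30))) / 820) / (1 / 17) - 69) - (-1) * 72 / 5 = -4020209 / 73800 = -54.47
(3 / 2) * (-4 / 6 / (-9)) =1 / 9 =0.11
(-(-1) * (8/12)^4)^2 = 256/6561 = 0.04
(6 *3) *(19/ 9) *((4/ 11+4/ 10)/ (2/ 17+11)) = 1292/ 495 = 2.61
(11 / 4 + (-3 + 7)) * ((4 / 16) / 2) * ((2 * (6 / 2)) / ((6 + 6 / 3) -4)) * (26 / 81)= 13 / 32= 0.41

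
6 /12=1 /2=0.50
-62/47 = -1.32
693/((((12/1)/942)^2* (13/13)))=17081757/4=4270439.25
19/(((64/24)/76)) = 1083/2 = 541.50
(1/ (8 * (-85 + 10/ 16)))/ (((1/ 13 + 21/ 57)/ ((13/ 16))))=-3211/ 1188000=-0.00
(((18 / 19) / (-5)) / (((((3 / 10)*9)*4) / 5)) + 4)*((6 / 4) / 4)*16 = 446 / 19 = 23.47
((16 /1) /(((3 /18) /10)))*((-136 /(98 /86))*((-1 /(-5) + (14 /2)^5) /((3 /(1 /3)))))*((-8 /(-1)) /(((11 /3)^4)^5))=-292446573332207910912 /32964749751695440450849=-0.01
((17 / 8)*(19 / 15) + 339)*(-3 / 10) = -41003 / 400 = -102.51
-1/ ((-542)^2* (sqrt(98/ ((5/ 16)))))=-sqrt(10)/ 16450784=-0.00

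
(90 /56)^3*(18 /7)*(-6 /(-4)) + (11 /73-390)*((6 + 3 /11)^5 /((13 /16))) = -109434866822224496559 /23485606079936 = -4659656.92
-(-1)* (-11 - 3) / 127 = -14 / 127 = -0.11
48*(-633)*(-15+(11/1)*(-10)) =3798000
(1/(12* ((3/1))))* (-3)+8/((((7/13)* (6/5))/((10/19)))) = 10267/1596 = 6.43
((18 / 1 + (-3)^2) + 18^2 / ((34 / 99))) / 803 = 16497 / 13651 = 1.21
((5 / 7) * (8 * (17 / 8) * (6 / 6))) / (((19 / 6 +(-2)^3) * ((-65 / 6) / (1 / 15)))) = 204 / 13195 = 0.02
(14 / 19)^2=196 / 361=0.54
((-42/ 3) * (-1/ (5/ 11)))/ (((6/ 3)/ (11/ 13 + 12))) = 12859/ 65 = 197.83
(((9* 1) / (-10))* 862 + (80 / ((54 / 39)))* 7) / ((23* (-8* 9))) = 16711 / 74520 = 0.22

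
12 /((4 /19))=57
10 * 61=610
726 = 726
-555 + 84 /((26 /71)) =-4233 /13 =-325.62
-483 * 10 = -4830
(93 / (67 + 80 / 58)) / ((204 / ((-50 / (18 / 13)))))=-292175 / 1213596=-0.24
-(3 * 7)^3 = -9261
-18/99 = -2/11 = -0.18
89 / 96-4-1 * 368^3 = -4784259367 / 96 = -49836035.07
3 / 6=1 / 2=0.50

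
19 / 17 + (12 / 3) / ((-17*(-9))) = 175 / 153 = 1.14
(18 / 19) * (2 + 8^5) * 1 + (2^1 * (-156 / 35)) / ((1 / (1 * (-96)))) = 21214188 / 665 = 31901.03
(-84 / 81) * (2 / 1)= -56 / 27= -2.07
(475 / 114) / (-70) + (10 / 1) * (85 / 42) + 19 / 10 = 3091 / 140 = 22.08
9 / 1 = 9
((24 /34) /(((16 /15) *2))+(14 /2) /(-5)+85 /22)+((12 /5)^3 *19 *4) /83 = 239840413 /15521000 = 15.45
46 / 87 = 0.53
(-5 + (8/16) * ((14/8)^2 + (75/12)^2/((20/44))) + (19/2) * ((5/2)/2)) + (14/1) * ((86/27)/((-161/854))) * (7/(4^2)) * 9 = -485749/552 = -879.98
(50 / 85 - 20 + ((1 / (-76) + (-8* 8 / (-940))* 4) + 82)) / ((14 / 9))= 171735597 / 4250680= 40.40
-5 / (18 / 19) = -95 / 18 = -5.28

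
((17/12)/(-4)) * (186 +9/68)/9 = -4219/576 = -7.32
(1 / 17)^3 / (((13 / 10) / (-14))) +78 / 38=2488231 / 1213511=2.05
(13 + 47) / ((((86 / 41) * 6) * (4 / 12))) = 615 / 43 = 14.30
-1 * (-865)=865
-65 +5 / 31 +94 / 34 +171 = 57404 / 527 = 108.93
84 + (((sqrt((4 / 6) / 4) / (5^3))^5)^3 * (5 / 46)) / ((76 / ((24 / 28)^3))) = sqrt(6) / 53003187349531799554824829101562500000000 + 84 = 84.00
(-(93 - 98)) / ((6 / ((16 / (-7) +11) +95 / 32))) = 13085 / 1344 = 9.74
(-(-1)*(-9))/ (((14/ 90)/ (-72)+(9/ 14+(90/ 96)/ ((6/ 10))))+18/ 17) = -6940080/ 2515409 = -2.76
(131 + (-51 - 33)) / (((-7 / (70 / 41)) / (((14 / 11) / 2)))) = -3290 / 451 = -7.29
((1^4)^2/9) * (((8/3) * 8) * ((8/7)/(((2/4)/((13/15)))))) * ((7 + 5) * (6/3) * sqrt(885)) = 106496 * sqrt(885)/945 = 3352.53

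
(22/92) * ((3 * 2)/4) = 33/92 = 0.36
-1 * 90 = -90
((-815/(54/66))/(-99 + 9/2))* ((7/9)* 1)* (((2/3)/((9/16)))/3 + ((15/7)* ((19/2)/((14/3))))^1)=677099555/17360406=39.00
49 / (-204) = -49 / 204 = -0.24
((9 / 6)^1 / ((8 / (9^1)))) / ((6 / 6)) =27 / 16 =1.69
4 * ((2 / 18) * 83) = 36.89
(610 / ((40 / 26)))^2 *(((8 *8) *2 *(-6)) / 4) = -30184752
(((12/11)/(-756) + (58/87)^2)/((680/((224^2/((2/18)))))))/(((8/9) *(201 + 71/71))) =154728/94435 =1.64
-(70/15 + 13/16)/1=-263/48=-5.48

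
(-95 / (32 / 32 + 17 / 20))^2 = 3610000 / 1369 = 2636.96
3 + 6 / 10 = 18 / 5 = 3.60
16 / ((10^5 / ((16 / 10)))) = 4 / 15625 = 0.00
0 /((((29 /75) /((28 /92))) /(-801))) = 0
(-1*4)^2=16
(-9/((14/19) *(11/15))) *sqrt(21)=-2565 *sqrt(21)/154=-76.33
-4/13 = -0.31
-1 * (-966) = 966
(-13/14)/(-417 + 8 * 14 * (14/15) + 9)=195/63728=0.00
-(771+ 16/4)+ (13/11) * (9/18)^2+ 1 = -773.70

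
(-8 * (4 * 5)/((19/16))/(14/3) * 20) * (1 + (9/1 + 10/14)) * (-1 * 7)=5760000/133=43308.27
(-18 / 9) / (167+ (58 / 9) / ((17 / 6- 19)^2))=-18818 / 1571535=-0.01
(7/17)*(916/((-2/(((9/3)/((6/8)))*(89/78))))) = -570668/663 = -860.74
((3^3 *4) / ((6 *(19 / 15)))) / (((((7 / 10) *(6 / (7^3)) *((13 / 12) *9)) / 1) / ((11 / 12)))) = 26950 / 247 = 109.11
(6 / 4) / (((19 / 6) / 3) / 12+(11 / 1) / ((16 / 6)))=162 / 455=0.36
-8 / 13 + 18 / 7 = 178 / 91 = 1.96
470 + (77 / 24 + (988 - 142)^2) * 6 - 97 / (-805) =13829208893 / 3220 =4294785.37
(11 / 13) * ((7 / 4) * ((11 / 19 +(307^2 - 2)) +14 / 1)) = 68952345 / 494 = 139579.65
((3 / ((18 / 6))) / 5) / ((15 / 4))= 0.05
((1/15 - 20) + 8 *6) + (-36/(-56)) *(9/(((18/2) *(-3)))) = 5849/210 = 27.85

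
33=33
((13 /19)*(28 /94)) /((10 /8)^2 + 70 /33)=96096 /1736885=0.06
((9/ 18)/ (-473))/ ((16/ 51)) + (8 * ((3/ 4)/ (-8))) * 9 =-102219/ 15136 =-6.75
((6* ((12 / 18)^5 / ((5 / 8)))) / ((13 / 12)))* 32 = 65536 / 1755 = 37.34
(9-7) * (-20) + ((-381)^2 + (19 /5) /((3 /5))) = 435382 /3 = 145127.33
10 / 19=0.53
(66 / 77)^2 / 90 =2 / 245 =0.01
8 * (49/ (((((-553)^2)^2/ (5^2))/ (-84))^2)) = 720000/ 3642578252585652961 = 0.00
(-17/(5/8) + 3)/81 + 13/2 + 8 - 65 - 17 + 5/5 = -66.80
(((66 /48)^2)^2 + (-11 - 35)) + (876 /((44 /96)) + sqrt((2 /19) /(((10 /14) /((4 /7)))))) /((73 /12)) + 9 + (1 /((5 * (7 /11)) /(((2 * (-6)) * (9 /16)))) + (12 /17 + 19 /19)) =24 * sqrt(190) /6935 + 7515464129 /26808320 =280.39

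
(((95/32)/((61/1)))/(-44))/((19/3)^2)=-45/1631872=-0.00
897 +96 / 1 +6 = 999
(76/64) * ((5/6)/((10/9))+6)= 513/64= 8.02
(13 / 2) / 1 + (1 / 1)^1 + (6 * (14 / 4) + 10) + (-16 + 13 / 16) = 373 / 16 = 23.31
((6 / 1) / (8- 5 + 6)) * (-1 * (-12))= 8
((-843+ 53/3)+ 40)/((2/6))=-2356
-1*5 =-5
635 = 635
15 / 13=1.15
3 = 3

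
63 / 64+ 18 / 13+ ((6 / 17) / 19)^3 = 66419463969 / 28036958144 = 2.37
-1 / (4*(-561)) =1 / 2244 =0.00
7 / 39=0.18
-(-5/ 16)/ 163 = 5/ 2608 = 0.00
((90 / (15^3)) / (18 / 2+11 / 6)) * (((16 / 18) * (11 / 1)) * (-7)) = -2464 / 14625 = -0.17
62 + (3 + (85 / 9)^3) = 661510 / 729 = 907.42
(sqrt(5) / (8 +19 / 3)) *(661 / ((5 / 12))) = 23796 *sqrt(5) / 215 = 247.49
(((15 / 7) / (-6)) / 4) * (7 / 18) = -0.03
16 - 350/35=6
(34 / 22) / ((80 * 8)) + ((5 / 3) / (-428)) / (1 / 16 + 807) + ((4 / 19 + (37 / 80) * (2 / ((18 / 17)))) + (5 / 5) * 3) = 1359459368381 / 332666978688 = 4.09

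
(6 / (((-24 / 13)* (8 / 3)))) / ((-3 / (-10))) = -65 / 16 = -4.06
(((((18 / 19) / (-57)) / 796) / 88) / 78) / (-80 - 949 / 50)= 25 / 813455410768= 0.00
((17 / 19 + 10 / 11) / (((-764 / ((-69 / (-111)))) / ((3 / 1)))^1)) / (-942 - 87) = 8671 / 2026448116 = 0.00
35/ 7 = 5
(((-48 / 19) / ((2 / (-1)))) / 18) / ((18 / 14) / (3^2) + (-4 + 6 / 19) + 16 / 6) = -28 / 349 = -0.08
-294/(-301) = 42/43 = 0.98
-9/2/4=-1.12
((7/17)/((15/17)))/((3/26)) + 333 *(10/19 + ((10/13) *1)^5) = 85393687244/317455515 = 268.99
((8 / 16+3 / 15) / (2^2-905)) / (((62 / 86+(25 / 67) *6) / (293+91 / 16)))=-96378093 / 1229252320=-0.08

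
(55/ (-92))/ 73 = -55/ 6716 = -0.01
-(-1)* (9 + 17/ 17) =10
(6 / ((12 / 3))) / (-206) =-3 / 412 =-0.01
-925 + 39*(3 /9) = -912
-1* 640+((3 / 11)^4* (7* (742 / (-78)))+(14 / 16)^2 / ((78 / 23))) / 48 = -2245269853129 / 3508217856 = -640.00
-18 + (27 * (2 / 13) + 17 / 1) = 41 / 13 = 3.15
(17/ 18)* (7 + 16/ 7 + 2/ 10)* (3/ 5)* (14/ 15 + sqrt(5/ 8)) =1411* sqrt(10)/ 1050 + 5644/ 1125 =9.27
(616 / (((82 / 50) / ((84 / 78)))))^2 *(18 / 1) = 836700480000 / 284089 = 2945205.48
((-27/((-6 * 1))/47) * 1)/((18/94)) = 1/2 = 0.50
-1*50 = -50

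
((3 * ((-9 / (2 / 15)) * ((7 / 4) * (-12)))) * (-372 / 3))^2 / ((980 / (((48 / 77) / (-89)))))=-13619061360 / 6853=-1987313.78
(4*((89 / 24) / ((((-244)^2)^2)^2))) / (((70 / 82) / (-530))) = -193397 / 263838339756385959936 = -0.00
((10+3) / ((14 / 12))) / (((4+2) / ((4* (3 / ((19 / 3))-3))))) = -2496 / 133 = -18.77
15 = 15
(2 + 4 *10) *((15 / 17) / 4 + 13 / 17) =1407 / 34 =41.38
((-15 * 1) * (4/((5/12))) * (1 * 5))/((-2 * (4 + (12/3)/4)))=72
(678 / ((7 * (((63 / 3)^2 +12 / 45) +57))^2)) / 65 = 15255 / 17791625306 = 0.00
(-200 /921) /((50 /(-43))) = 172 /921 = 0.19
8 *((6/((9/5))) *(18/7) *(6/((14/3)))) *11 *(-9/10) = -42768/49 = -872.82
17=17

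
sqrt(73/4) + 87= sqrt(73)/2 + 87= 91.27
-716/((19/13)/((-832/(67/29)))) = 224583424/1273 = 176420.60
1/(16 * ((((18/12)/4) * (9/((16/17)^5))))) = 524288/38336139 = 0.01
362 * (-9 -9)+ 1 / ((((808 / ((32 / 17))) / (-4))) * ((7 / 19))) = -78316108 / 12019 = -6516.03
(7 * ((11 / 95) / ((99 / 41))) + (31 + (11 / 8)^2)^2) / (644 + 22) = 3789701927 / 2332385280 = 1.62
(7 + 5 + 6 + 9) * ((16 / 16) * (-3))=-81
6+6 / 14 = 45 / 7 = 6.43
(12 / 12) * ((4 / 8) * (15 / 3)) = 5 / 2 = 2.50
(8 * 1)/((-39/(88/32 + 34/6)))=-1.73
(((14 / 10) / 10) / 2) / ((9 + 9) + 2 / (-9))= 63 / 16000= 0.00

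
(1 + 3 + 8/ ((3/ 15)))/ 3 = 44/ 3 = 14.67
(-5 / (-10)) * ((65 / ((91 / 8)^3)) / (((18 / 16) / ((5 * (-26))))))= -102400 / 40131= -2.55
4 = 4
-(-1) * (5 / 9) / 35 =1 / 63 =0.02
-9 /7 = -1.29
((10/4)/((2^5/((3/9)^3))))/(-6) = -0.00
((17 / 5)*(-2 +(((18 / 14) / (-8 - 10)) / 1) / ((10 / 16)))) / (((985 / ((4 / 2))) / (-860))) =432752 / 34475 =12.55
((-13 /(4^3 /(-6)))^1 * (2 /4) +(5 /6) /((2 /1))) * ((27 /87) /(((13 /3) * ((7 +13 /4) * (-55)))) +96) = 1339810987 /13602160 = 98.50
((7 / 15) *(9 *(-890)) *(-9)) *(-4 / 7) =-19224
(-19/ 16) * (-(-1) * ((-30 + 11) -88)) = 2033/ 16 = 127.06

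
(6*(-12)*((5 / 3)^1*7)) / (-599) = 840 / 599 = 1.40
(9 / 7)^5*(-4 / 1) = -236196 / 16807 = -14.05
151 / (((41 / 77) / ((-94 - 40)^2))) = 208774412 / 41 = 5092058.83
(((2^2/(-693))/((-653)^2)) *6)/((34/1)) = -4/1674508143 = -0.00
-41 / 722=-0.06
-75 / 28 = -2.68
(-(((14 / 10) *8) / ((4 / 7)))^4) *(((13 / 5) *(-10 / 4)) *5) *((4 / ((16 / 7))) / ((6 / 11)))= 5770565801 / 375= 15388175.47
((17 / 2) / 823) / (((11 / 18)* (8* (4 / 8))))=153 / 36212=0.00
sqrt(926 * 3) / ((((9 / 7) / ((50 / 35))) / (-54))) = -60 * sqrt(2778) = -3162.40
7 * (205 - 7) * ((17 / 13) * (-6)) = -141372 / 13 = -10874.77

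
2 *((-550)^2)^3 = 55361281250000000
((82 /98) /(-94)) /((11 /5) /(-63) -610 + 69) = 1845 /112140308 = 0.00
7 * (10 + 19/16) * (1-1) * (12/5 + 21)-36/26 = -18/13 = -1.38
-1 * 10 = -10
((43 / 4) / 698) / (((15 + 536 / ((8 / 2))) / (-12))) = -129 / 104002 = -0.00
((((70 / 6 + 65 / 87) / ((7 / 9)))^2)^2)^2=12143953109659425177600000000 / 2883821021683985761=4211063383.74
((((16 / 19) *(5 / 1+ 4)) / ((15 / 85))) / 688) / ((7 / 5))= 255 / 5719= 0.04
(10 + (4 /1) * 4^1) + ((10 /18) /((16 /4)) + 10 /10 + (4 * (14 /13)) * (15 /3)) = 22781 /468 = 48.68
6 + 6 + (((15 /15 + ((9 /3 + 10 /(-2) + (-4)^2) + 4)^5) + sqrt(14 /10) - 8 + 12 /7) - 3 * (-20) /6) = sqrt(35) /5 + 13227093 /7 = 1889585.90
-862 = -862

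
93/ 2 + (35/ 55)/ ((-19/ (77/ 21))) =5287/ 114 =46.38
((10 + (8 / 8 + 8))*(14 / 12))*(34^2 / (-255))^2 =307496 / 675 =455.55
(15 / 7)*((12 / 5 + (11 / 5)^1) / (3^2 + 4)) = 0.76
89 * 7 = 623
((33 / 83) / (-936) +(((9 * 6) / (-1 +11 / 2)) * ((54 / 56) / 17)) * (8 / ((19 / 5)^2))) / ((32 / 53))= 22209260503 / 35598920448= 0.62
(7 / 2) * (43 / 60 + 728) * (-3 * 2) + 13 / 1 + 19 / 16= -1223109 / 80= -15288.86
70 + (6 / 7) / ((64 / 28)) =563 / 8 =70.38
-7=-7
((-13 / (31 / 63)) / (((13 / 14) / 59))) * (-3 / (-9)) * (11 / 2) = -95403 / 31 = -3077.52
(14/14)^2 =1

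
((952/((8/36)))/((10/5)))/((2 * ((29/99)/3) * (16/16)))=318087/29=10968.52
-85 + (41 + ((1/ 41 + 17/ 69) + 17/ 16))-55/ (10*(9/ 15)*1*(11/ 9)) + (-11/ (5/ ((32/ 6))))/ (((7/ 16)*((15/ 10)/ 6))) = -83142459/ 528080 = -157.44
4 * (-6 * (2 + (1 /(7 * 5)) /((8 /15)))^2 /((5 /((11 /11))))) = -7935 /392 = -20.24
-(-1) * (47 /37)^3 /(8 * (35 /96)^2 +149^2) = 119604096 /1295540485381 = 0.00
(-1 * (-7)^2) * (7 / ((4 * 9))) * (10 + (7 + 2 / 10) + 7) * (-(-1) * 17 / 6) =-705551 / 1080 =-653.29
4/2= 2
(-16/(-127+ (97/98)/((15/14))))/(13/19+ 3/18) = 95760/642043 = 0.15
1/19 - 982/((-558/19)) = 177530/5301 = 33.49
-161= -161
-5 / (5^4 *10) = -1 / 1250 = -0.00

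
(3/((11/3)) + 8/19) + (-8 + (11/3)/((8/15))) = 191/1672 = 0.11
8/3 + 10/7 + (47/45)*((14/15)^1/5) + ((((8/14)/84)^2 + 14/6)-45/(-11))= 10.71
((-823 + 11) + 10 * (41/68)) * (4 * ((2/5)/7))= -109612/595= -184.22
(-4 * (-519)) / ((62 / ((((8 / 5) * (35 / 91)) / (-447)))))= -2768 / 60047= -0.05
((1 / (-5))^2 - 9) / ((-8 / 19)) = 532 / 25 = 21.28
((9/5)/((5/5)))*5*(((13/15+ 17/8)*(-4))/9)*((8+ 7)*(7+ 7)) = -2513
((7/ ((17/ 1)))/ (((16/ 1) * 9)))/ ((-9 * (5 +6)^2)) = -7/ 2665872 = -0.00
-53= -53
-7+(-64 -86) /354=-438 /59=-7.42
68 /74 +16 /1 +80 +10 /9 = 98.03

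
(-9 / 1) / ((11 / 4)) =-36 / 11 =-3.27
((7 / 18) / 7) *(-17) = -17 / 18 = -0.94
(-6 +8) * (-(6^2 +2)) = -76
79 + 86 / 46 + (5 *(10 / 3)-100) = -170 / 69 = -2.46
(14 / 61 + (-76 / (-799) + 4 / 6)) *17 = 16.85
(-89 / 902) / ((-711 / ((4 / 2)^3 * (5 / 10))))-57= -18277499 / 320661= -57.00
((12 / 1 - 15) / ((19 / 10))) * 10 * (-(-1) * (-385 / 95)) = 63.99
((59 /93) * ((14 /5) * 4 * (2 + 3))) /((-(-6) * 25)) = 1652 /6975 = 0.24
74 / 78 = 37 / 39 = 0.95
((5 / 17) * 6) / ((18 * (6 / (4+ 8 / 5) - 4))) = -70 / 2091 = -0.03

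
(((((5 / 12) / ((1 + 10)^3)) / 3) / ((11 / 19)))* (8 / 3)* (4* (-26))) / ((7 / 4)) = -0.03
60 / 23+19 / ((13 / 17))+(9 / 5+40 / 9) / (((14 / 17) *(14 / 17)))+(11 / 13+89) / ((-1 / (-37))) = 8863482631 / 2637180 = 3360.97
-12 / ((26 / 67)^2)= -13467 / 169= -79.69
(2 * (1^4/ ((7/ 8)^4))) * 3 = 24576/ 2401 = 10.24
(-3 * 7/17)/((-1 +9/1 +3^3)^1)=-3/85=-0.04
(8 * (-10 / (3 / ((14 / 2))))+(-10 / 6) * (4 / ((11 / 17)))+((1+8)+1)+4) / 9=-20.33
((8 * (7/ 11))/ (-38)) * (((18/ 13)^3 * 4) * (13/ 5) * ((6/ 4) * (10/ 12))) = -163296/ 35321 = -4.62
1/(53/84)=84/53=1.58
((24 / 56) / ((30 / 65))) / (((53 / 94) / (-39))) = -23829 / 371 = -64.23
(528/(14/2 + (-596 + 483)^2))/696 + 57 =10559375/185252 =57.00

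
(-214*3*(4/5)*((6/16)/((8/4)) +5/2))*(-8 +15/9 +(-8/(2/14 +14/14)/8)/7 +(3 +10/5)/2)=87419/16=5463.69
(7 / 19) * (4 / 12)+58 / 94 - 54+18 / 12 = -277331 / 5358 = -51.76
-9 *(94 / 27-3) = -13 / 3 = -4.33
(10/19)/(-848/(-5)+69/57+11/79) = 1975/641489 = 0.00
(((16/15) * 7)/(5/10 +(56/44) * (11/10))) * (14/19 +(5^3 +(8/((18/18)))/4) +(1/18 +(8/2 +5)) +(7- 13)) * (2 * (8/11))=747.62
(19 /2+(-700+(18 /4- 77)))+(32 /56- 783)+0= -10818 /7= -1545.43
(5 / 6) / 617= 5 / 3702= 0.00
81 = 81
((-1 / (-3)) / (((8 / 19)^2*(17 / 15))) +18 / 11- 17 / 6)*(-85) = -82945 / 2112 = -39.27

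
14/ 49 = 2/ 7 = 0.29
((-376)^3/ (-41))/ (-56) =-6644672/ 287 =-23152.17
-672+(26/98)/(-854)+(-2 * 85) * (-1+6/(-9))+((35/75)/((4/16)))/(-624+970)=-14068301677/36196790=-388.66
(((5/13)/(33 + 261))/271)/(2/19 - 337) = -0.00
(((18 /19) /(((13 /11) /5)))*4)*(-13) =-3960 /19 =-208.42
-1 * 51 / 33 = -17 / 11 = -1.55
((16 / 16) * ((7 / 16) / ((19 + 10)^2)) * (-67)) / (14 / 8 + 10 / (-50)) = -2345 / 104284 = -0.02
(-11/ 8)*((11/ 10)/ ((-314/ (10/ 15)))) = 121/ 37680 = 0.00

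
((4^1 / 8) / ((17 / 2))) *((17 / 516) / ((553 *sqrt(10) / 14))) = sqrt(10) / 203820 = 0.00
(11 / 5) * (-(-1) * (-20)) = -44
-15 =-15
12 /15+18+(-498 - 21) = -2501 /5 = -500.20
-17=-17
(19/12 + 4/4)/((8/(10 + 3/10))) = 3193/960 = 3.33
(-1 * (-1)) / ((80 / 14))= 7 / 40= 0.18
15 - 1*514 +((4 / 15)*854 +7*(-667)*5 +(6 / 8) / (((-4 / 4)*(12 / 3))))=-5667949 / 240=-23616.45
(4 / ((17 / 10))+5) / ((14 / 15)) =1875 / 238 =7.88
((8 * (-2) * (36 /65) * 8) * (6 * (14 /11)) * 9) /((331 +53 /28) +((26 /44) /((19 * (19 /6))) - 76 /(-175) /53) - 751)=9331369205760 /800729857733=11.65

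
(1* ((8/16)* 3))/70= 3/140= 0.02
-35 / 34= -1.03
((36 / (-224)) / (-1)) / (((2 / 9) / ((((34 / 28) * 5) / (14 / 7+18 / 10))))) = 34425 / 29792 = 1.16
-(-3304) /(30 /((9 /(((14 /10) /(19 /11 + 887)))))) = 629218.91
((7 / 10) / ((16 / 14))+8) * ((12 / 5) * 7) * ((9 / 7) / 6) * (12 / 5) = 18603 / 250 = 74.41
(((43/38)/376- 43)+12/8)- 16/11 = -6750607/157168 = -42.95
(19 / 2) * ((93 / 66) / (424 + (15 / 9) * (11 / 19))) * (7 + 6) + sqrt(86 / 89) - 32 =-33669535 / 1065812 + sqrt(7654) / 89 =-30.61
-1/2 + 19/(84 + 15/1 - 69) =2/15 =0.13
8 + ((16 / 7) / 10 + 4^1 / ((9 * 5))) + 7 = 965 / 63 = 15.32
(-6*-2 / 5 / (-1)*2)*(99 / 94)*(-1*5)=1188 / 47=25.28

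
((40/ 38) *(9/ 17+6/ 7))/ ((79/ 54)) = 178200/ 178619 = 1.00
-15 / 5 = -3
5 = 5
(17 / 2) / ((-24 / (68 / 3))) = -289 / 36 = -8.03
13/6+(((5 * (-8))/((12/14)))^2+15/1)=39509/18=2194.94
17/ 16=1.06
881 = 881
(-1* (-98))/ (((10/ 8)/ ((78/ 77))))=4368/ 55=79.42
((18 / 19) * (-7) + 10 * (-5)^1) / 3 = -1076 / 57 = -18.88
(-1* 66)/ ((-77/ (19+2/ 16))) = 459/ 28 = 16.39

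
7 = 7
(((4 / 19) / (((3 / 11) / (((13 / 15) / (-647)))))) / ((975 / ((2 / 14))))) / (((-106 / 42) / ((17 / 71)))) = 0.00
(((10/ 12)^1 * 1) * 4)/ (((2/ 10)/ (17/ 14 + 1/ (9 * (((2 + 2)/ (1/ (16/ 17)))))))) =125375/ 6048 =20.73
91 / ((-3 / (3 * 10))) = -910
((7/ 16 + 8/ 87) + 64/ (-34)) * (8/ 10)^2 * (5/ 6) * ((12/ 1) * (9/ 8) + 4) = -224105/ 17748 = -12.63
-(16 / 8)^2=-4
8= 8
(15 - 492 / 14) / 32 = -141 / 224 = -0.63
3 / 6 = 1 / 2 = 0.50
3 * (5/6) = 5/2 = 2.50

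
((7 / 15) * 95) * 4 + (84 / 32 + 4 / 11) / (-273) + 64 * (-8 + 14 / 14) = -6502759 / 24024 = -270.68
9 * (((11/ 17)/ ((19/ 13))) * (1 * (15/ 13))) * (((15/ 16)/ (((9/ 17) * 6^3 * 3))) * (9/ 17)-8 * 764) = -1161768685/ 41344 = -28100.06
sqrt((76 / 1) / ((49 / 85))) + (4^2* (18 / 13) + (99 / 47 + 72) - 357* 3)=-595566 / 611 + 2* sqrt(1615) / 7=-963.26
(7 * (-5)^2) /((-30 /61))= -2135 /6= -355.83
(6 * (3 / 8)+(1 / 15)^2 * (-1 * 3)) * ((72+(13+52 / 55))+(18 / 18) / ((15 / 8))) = 870409 / 4500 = 193.42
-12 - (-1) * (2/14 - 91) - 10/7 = -730/7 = -104.29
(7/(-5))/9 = -0.16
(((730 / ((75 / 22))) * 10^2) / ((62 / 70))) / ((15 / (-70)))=-31477600 / 279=-112822.94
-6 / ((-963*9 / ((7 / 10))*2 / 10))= 7 / 2889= 0.00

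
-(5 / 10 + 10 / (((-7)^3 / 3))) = -0.41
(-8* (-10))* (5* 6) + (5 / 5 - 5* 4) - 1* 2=2379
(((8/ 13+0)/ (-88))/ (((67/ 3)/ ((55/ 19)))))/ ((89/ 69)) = -1035/ 1472861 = -0.00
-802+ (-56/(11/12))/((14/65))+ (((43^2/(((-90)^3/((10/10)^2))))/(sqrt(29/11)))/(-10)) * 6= -11942/11+ 1849 * sqrt(319)/35235000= -1085.64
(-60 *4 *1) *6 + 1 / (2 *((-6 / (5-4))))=-17281 / 12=-1440.08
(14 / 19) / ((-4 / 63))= -441 / 38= -11.61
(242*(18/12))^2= 131769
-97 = -97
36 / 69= 12 / 23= 0.52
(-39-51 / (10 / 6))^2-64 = 119504 / 25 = 4780.16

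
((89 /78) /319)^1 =89 /24882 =0.00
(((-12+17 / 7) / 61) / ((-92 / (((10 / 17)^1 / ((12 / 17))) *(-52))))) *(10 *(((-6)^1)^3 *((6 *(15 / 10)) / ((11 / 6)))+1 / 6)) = 1523662075 / 1944558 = 783.55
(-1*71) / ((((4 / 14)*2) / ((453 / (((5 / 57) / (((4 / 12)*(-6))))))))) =12833037 / 10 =1283303.70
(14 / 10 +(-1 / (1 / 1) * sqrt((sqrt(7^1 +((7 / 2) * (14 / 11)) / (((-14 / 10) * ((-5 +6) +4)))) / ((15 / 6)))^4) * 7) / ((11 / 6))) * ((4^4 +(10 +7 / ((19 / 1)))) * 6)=-9140166 / 2299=-3975.71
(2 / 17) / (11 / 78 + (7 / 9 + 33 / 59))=0.08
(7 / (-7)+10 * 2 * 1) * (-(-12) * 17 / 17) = 228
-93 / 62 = -3 / 2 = -1.50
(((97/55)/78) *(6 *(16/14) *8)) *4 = 24832/5005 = 4.96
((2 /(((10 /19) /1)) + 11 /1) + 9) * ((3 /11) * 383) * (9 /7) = 175797 /55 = 3196.31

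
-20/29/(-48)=5/348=0.01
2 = 2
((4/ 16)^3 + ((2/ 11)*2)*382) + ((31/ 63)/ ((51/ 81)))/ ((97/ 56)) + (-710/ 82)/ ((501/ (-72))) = 1117741753701/ 7948654912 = 140.62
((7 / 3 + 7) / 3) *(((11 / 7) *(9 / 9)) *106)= 4664 / 9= 518.22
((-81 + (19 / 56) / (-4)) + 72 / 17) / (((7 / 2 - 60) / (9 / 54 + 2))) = 3804359 / 1290912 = 2.95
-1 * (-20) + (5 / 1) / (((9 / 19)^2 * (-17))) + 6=33997 / 1377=24.69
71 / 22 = 3.23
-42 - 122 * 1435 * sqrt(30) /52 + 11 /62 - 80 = -87535 * sqrt(30) /26 - 7553 /62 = -18562.17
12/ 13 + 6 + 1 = 103/ 13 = 7.92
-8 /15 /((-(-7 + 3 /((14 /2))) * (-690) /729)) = 1134 /13225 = 0.09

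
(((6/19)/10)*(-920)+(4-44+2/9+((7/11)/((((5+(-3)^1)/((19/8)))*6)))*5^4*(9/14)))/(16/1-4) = -2194205/1444608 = -1.52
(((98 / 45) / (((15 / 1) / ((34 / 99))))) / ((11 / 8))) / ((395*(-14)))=-1904 / 290354625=-0.00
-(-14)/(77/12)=24/11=2.18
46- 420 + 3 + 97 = -274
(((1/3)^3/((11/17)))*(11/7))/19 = 17/3591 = 0.00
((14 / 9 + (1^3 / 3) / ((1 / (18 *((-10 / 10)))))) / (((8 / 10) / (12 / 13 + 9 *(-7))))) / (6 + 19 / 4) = 53800 / 1677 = 32.08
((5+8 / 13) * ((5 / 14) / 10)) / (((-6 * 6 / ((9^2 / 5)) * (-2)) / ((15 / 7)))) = 0.10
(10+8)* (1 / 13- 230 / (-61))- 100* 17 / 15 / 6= 359452 / 7137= 50.36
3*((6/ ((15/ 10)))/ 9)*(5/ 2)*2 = 20/ 3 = 6.67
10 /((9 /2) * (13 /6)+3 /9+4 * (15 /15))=120 /169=0.71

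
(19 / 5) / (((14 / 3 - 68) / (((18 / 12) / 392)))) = -0.00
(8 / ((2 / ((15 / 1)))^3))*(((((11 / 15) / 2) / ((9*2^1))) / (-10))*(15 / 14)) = -825 / 112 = -7.37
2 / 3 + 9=9.67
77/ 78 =0.99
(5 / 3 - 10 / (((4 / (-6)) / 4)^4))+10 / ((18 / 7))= -116590 / 9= -12954.44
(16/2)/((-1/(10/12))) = -20/3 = -6.67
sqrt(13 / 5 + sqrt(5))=sqrt(25*sqrt(5) + 65) / 5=2.20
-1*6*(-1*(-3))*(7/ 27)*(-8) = 112/ 3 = 37.33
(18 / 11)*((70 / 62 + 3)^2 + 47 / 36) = 634991 / 21142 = 30.03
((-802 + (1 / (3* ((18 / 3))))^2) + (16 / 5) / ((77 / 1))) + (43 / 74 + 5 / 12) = -1848361861 / 2307690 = -800.96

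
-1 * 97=-97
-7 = -7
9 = 9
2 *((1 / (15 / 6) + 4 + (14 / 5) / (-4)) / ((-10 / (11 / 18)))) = -407 / 900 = -0.45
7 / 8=0.88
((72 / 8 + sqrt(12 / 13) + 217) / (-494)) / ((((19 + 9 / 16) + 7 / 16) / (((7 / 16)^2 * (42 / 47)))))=-116277 / 29719040 - 1029 * sqrt(39) / 386347520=-0.00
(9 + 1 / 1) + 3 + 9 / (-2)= 17 / 2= 8.50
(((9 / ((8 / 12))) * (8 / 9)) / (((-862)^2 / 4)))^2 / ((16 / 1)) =9 / 34507149121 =0.00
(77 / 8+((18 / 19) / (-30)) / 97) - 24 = -1059749 / 73720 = -14.38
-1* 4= -4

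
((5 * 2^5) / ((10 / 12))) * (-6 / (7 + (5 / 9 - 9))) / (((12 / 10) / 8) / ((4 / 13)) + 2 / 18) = 7464960 / 5603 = 1332.31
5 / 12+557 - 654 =-1159 / 12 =-96.58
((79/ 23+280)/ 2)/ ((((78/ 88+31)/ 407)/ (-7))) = -408597882/ 32269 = -12662.24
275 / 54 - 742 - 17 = -40711 / 54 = -753.91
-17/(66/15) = -85/22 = -3.86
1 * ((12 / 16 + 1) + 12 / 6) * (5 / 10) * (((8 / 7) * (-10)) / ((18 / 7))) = -25 / 3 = -8.33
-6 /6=-1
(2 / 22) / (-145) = -1 / 1595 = -0.00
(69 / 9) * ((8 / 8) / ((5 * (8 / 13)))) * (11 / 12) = 3289 / 1440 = 2.28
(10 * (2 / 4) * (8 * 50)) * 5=10000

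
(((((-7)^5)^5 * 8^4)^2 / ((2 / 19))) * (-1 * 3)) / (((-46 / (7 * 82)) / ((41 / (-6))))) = -73325228277639847023640580000000000000000000000000000.00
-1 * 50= -50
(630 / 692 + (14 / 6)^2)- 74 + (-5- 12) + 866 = 781.35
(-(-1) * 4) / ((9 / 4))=16 / 9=1.78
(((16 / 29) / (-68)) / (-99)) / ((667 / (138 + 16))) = 56 / 2959479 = 0.00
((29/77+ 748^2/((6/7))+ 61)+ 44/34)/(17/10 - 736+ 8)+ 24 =-24951613616/28521801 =-874.83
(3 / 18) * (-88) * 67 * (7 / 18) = -10318 / 27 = -382.15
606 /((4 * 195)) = 101 /130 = 0.78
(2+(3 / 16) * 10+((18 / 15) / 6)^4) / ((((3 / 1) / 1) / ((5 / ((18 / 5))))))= 6461 / 3600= 1.79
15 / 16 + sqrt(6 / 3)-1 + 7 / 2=sqrt(2) + 55 / 16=4.85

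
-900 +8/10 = -4496/5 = -899.20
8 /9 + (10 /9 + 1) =3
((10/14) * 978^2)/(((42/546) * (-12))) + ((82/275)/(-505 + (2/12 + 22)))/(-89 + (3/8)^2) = -23473304764921959/31714835075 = -740136.43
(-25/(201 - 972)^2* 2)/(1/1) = -50/594441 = -0.00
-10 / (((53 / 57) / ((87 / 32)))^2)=-122958405 / 1438208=-85.49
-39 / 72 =-13 / 24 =-0.54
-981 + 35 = -946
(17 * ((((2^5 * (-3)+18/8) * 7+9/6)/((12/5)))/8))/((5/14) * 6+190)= -103887/34432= -3.02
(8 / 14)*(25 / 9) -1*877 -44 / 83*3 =-4585849 / 5229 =-877.00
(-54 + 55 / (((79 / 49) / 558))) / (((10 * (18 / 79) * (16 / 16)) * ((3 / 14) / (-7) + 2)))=4082092 / 965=4230.15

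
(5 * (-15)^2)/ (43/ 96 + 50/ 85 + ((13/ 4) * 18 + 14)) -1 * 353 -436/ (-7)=-231370385/ 840077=-275.42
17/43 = 0.40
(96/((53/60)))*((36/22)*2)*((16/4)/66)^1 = 21.56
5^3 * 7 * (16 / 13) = 14000 / 13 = 1076.92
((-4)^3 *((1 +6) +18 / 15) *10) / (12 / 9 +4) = -984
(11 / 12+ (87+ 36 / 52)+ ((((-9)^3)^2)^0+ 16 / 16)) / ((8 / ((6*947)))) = 13385845 / 208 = 64355.02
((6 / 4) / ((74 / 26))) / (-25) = -39 / 1850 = -0.02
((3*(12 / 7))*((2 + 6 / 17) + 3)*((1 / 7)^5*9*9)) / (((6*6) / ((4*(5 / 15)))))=1404 / 285719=0.00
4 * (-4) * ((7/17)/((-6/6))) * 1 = 6.59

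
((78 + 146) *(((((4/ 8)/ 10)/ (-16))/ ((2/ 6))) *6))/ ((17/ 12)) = -756/ 85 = -8.89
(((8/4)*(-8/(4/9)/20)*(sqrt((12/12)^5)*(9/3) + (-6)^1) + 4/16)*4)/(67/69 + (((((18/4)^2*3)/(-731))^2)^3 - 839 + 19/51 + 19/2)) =-4872947629220403643011072/178564731955784195536299695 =-0.03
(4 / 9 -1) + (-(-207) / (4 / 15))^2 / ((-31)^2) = 86692345 / 138384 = 626.46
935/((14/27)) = 25245/14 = 1803.21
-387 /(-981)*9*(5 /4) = 1935 /436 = 4.44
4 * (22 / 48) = 11 / 6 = 1.83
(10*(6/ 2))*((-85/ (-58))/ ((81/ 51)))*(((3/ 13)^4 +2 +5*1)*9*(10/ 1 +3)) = 1445057800/ 63713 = 22680.74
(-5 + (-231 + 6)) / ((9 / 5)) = -1150 / 9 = -127.78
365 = 365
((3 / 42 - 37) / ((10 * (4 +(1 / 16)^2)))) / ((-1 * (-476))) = -8272 / 4269125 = -0.00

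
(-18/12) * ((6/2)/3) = -3/2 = -1.50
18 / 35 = 0.51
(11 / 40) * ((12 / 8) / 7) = 33 / 560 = 0.06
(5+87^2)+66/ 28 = 106069/ 14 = 7576.36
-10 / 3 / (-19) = 10 / 57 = 0.18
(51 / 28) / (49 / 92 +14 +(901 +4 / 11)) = 12903 / 6488209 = 0.00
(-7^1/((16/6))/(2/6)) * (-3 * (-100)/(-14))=675/4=168.75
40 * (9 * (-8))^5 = -77396705280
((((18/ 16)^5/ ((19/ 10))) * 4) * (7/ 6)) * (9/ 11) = 6200145/ 1712128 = 3.62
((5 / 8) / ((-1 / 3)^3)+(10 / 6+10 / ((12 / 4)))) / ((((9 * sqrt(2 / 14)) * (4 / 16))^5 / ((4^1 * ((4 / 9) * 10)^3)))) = -152535040000 * sqrt(7) / 43046721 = -9375.16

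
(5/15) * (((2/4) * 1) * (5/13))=5/78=0.06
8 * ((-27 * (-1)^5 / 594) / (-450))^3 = -1 / 121287375000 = -0.00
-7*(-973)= 6811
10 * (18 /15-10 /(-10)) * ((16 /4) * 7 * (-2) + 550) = 10868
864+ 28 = 892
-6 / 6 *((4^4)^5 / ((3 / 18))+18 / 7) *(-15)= 692692325499150 / 7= 98956046499878.57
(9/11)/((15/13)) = 39/55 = 0.71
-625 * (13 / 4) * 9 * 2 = -73125 / 2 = -36562.50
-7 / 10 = -0.70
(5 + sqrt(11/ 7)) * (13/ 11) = 13 * sqrt(77)/ 77 + 65/ 11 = 7.39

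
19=19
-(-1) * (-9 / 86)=-9 / 86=-0.10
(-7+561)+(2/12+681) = 7411/6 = 1235.17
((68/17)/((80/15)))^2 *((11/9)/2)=11/32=0.34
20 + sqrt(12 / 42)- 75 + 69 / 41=-2186 / 41 + sqrt(14) / 7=-52.78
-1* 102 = -102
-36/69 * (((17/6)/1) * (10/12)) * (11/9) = -935/621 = -1.51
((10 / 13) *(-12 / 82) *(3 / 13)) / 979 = -180 / 6783491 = -0.00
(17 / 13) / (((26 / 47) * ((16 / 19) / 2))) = 15181 / 2704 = 5.61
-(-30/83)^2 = -900/6889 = -0.13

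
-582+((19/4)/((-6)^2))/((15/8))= -157121/270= -581.93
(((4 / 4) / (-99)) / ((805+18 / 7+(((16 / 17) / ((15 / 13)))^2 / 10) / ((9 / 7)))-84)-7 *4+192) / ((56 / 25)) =668466870597425 / 9130279985288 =73.21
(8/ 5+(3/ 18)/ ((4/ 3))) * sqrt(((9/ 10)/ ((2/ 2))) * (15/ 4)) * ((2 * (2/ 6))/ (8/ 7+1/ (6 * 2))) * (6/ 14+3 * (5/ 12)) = 9729 * sqrt(6)/ 8240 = 2.89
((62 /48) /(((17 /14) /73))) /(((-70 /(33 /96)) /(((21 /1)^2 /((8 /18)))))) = -32933439 /87040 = -378.37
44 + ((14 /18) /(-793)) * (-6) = 104690 /2379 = 44.01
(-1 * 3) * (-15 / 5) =9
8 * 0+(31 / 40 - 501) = -20009 / 40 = -500.22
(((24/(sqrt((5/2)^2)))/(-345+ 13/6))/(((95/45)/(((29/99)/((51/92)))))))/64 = -4002/36542605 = -0.00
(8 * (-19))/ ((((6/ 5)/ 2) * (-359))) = 760/ 1077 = 0.71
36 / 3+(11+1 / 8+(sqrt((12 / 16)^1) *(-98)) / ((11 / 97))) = 185 / 8 - 4753 *sqrt(3) / 11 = -725.28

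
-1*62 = -62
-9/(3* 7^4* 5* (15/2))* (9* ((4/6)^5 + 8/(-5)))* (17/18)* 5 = 30328/14586075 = 0.00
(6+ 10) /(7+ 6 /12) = 32 /15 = 2.13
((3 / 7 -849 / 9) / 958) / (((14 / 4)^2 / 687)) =-903176 / 164297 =-5.50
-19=-19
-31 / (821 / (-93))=3.51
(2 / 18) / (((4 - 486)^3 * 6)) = -1 / 6046929072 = -0.00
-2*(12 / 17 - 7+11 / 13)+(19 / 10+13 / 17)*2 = 17929 / 1105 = 16.23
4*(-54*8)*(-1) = 1728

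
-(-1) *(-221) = -221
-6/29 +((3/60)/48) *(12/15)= -7171/34800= -0.21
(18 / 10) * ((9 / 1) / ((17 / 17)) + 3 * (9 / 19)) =1782 / 95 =18.76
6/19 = 0.32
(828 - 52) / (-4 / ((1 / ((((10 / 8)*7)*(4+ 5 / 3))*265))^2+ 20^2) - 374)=-2.07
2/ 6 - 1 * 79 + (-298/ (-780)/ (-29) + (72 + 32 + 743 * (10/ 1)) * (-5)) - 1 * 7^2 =-142497253/ 3770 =-37797.68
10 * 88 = 880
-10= -10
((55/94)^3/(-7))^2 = 27680640625/33803619271744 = 0.00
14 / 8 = 7 / 4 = 1.75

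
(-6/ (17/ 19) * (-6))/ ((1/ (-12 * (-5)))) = 41040/ 17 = 2414.12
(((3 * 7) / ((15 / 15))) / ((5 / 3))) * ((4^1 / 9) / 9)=28 / 45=0.62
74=74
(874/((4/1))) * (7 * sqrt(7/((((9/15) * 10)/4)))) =3059 * sqrt(42)/6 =3304.10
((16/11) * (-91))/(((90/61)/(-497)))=22070776/495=44587.43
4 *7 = 28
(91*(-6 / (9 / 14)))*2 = -5096 / 3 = -1698.67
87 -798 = -711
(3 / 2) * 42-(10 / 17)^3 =308519 / 4913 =62.80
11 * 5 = 55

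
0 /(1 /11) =0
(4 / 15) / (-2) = -2 / 15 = -0.13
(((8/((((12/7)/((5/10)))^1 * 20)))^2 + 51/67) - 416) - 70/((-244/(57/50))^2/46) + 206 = -234804731113/1121881500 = -209.30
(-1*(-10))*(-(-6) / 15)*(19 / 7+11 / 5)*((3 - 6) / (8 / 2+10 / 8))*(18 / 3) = -16512 / 245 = -67.40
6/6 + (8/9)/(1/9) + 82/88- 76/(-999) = 439907/43956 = 10.01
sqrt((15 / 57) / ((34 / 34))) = sqrt(95) / 19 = 0.51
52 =52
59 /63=0.94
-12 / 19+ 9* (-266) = -45498 / 19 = -2394.63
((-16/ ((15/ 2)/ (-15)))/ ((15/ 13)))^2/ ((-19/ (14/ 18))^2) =8479744/ 6579225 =1.29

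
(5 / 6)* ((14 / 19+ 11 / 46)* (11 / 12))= 46915 / 62928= 0.75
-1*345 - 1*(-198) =-147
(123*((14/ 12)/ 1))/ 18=7.97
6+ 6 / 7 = 48 / 7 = 6.86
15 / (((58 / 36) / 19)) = 176.90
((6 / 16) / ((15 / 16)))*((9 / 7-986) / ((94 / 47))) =-6893 / 35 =-196.94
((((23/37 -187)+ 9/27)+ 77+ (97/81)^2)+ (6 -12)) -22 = -32920511/242757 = -135.61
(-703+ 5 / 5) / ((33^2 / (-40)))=25.79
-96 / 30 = -16 / 5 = -3.20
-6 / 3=-2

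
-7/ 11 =-0.64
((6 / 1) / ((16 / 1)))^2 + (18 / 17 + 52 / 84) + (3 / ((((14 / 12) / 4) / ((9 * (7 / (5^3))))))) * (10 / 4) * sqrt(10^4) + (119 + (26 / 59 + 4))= 1915902847 / 1348032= 1421.26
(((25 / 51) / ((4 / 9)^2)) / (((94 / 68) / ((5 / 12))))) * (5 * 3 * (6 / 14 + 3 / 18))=6.68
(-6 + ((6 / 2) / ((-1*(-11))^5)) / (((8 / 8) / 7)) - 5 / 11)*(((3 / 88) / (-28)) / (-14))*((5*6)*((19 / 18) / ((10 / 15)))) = -148127325 / 5555615296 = -0.03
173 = 173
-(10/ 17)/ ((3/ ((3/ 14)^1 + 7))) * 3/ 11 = -505/ 1309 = -0.39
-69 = -69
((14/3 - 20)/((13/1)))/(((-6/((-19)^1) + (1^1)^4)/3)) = -874/325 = -2.69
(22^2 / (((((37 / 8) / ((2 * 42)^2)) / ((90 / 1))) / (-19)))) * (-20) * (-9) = -8409352089600 / 37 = -227279786205.41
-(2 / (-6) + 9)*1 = -26 / 3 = -8.67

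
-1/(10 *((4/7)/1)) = -7/40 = -0.18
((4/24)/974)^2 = 1/34152336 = 0.00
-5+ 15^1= 10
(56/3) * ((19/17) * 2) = 2128/51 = 41.73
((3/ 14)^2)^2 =81/ 38416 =0.00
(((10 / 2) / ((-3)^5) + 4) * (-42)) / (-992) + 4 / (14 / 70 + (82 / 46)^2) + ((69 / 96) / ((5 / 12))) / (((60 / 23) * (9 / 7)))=5584477043 / 2991103200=1.87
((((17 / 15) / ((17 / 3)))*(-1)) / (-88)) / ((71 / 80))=2 / 781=0.00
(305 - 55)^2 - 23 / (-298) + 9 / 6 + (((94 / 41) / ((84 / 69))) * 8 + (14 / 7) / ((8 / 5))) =10693810699 / 171052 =62517.89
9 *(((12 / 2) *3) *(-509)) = -82458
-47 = -47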